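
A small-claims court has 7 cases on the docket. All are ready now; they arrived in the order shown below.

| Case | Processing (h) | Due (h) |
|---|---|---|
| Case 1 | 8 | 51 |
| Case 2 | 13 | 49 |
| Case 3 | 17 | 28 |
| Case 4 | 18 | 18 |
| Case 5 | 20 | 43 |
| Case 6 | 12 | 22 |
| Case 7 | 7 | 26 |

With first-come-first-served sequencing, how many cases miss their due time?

FIFO (arrival order): Case 1 Case 2 Case 3 Case 4 Case 5 Case 6 Case 7.
Case 1: 0→8, due 51, tardiness 0
Case 2: 8→21, due 49, tardiness 0
Case 3: 21→38, due 28, tardiness 10
Case 4: 38→56, due 18, tardiness 38
Case 5: 56→76, due 43, tardiness 33
Case 6: 76→88, due 22, tardiness 66
Case 7: 88→95, due 26, tardiness 69
Late cases: 5.

5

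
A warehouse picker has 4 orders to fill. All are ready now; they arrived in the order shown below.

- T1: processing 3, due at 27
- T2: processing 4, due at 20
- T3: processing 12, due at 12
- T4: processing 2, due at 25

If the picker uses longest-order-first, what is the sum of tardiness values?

0

LPT (decreasing processing time): T3 T2 T1 T4.
T3: 0→12, due 12, tardiness 0
T2: 12→16, due 20, tardiness 0
T1: 16→19, due 27, tardiness 0
T4: 19→21, due 25, tardiness 0
Sum = 0+0+0+0 = 0.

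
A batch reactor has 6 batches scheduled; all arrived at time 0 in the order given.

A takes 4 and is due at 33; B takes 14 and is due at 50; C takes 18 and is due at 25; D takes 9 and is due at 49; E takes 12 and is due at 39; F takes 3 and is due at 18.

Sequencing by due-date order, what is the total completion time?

192

EDD (increasing due date): F C A E D B.
F: 0→3
C: 3→21
A: 21→25
E: 25→37
D: 37→46
B: 46→60
Sum = 3+21+25+37+46+60 = 192.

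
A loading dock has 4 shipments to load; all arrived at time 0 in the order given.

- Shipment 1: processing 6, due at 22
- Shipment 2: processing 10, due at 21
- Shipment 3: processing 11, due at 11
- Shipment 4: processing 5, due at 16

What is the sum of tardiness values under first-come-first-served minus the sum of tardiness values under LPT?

11

FIFO (arrival order): Shipment 1 Shipment 2 Shipment 3 Shipment 4.
Shipment 1: 0→6, due 22, tardiness 0
Shipment 2: 6→16, due 21, tardiness 0
Shipment 3: 16→27, due 11, tardiness 16
Shipment 4: 27→32, due 16, tardiness 16
Sum = 0+0+16+16 = 32.
LPT (decreasing processing time): Shipment 3 Shipment 2 Shipment 1 Shipment 4.
Shipment 3: 0→11, due 11, tardiness 0
Shipment 2: 11→21, due 21, tardiness 0
Shipment 1: 21→27, due 22, tardiness 5
Shipment 4: 27→32, due 16, tardiness 16
Sum = 0+0+5+16 = 21.
Difference = 32 − 21 = 11.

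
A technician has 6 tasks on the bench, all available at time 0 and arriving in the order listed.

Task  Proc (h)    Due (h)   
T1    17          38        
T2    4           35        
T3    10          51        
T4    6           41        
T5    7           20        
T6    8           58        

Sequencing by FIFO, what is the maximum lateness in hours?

24

FIFO (arrival order): T1 T2 T3 T4 T5 T6.
T1: 0→17, due 38, lateness -21
T2: 17→21, due 35, lateness -14
T3: 21→31, due 51, lateness -20
T4: 31→37, due 41, lateness -4
T5: 37→44, due 20, lateness 24
T6: 44→52, due 58, lateness -6
Maximum = 24.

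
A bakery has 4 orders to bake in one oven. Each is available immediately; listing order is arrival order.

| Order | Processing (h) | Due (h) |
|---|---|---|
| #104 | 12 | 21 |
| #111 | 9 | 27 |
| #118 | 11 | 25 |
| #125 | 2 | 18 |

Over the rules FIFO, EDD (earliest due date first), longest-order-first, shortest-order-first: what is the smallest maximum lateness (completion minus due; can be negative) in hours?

FIFO (arrival order): #104 #111 #118 #125.
#104: 0→12, due 21, lateness -9
#111: 12→21, due 27, lateness -6
#118: 21→32, due 25, lateness 7
#125: 32→34, due 18, lateness 16
Maximum = 16.
EDD (increasing due date): #125 #104 #118 #111.
#125: 0→2, due 18, lateness -16
#104: 2→14, due 21, lateness -7
#118: 14→25, due 25, lateness 0
#111: 25→34, due 27, lateness 7
Maximum = 7.
LPT (decreasing processing time): #104 #118 #111 #125.
#104: 0→12, due 21, lateness -9
#118: 12→23, due 25, lateness -2
#111: 23→32, due 27, lateness 5
#125: 32→34, due 18, lateness 16
Maximum = 16.
SPT (increasing processing time): #125 #111 #118 #104.
#125: 0→2, due 18, lateness -16
#111: 2→11, due 27, lateness -16
#118: 11→22, due 25, lateness -3
#104: 22→34, due 21, lateness 13
Maximum = 13.
FIFO 16, EDD 7, LPT 16, SPT 13 → minimum 7.

7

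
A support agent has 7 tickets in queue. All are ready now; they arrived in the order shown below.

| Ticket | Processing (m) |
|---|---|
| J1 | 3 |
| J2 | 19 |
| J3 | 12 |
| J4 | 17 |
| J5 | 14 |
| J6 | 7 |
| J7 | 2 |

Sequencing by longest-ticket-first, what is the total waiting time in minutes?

LPT (decreasing processing time): J2 J4 J5 J3 J6 J1 J7.
J2: waits 0, runs 0→19
J4: waits 19, runs 19→36
J5: waits 36, runs 36→50
J3: waits 50, runs 50→62
J6: waits 62, runs 62→69
J1: waits 69, runs 69→72
J7: waits 72, runs 72→74
Sum = 0+19+36+50+62+69+72 = 308.

308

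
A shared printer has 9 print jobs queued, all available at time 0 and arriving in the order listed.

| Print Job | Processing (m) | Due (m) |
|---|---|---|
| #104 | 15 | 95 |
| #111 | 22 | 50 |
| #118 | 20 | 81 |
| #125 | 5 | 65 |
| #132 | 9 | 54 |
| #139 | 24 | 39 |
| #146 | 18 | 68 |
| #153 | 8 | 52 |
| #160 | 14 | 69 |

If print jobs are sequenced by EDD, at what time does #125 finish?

EDD (increasing due date): #139 #111 #153 #132 #125 #146 #160 #118 #104.
#139: 0→24
#111: 24→46
#153: 46→54
#132: 54→63
#125: 63→68

68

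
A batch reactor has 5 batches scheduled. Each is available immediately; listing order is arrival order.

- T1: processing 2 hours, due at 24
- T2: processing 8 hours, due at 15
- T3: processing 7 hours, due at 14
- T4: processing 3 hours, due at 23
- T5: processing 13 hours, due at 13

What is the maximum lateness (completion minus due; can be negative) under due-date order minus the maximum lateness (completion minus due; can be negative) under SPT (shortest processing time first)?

EDD (increasing due date): T5 T3 T2 T4 T1.
T5: 0→13, due 13, lateness 0
T3: 13→20, due 14, lateness 6
T2: 20→28, due 15, lateness 13
T4: 28→31, due 23, lateness 8
T1: 31→33, due 24, lateness 9
Maximum = 13.
SPT (increasing processing time): T1 T4 T3 T2 T5.
T1: 0→2, due 24, lateness -22
T4: 2→5, due 23, lateness -18
T3: 5→12, due 14, lateness -2
T2: 12→20, due 15, lateness 5
T5: 20→33, due 13, lateness 20
Maximum = 20.
Difference = 13 − 20 = -7.

-7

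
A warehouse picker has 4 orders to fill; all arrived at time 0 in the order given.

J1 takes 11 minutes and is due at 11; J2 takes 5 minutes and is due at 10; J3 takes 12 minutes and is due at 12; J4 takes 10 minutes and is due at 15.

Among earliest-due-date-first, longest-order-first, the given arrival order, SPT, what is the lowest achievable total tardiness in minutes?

41

EDD (increasing due date): J2 J1 J3 J4.
J2: 0→5, due 10, tardiness 0
J1: 5→16, due 11, tardiness 5
J3: 16→28, due 12, tardiness 16
J4: 28→38, due 15, tardiness 23
Sum = 0+5+16+23 = 44.
LPT (decreasing processing time): J3 J1 J4 J2.
J3: 0→12, due 12, tardiness 0
J1: 12→23, due 11, tardiness 12
J4: 23→33, due 15, tardiness 18
J2: 33→38, due 10, tardiness 28
Sum = 0+12+18+28 = 58.
FIFO (arrival order): J1 J2 J3 J4.
J1: 0→11, due 11, tardiness 0
J2: 11→16, due 10, tardiness 6
J3: 16→28, due 12, tardiness 16
J4: 28→38, due 15, tardiness 23
Sum = 0+6+16+23 = 45.
SPT (increasing processing time): J2 J4 J1 J3.
J2: 0→5, due 10, tardiness 0
J4: 5→15, due 15, tardiness 0
J1: 15→26, due 11, tardiness 15
J3: 26→38, due 12, tardiness 26
Sum = 0+0+15+26 = 41.
EDD 44, LPT 58, FIFO 45, SPT 41 → minimum 41.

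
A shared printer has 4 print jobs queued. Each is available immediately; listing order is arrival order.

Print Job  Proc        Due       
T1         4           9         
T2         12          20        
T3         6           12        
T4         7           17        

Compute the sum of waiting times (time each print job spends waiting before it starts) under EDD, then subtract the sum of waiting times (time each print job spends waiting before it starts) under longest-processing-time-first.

-25

EDD (increasing due date): T1 T3 T4 T2.
T1: waits 0, runs 0→4
T3: waits 4, runs 4→10
T4: waits 10, runs 10→17
T2: waits 17, runs 17→29
Sum = 0+4+10+17 = 31.
LPT (decreasing processing time): T2 T4 T3 T1.
T2: waits 0, runs 0→12
T4: waits 12, runs 12→19
T3: waits 19, runs 19→25
T1: waits 25, runs 25→29
Sum = 0+12+19+25 = 56.
Difference = 31 − 56 = -25.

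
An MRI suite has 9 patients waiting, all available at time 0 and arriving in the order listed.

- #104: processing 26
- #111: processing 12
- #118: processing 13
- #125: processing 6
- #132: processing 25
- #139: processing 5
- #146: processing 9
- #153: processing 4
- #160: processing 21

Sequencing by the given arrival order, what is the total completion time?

FIFO (arrival order): #104 #111 #118 #125 #132 #139 #146 #153 #160.
#104: 0→26
#111: 26→38
#118: 38→51
#125: 51→57
#132: 57→82
#139: 82→87
#146: 87→96
#153: 96→100
#160: 100→121
Sum = 26+38+51+57+82+87+96+100+121 = 658.

658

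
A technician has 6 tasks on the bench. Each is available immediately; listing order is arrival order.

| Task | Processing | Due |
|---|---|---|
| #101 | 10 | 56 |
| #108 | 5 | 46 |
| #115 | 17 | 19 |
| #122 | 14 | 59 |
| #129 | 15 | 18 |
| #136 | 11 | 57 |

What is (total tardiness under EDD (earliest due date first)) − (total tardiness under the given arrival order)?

-44

EDD (increasing due date): #129 #115 #108 #101 #136 #122.
#129: 0→15, due 18, tardiness 0
#115: 15→32, due 19, tardiness 13
#108: 32→37, due 46, tardiness 0
#101: 37→47, due 56, tardiness 0
#136: 47→58, due 57, tardiness 1
#122: 58→72, due 59, tardiness 13
Sum = 0+13+0+0+1+13 = 27.
FIFO (arrival order): #101 #108 #115 #122 #129 #136.
#101: 0→10, due 56, tardiness 0
#108: 10→15, due 46, tardiness 0
#115: 15→32, due 19, tardiness 13
#122: 32→46, due 59, tardiness 0
#129: 46→61, due 18, tardiness 43
#136: 61→72, due 57, tardiness 15
Sum = 0+0+13+0+43+15 = 71.
Difference = 27 − 71 = -44.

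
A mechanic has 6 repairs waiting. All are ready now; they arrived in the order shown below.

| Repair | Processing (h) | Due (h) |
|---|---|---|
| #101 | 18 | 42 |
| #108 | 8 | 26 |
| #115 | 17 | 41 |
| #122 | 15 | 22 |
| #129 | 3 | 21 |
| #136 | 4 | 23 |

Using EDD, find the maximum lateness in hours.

EDD (increasing due date): #129 #122 #136 #108 #115 #101.
#129: 0→3, due 21, lateness -18
#122: 3→18, due 22, lateness -4
#136: 18→22, due 23, lateness -1
#108: 22→30, due 26, lateness 4
#115: 30→47, due 41, lateness 6
#101: 47→65, due 42, lateness 23
Maximum = 23.

23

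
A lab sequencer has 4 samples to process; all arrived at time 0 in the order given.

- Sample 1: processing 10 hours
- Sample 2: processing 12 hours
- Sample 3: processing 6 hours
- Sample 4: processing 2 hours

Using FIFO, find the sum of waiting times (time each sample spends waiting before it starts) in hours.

60

FIFO (arrival order): Sample 1 Sample 2 Sample 3 Sample 4.
Sample 1: waits 0, runs 0→10
Sample 2: waits 10, runs 10→22
Sample 3: waits 22, runs 22→28
Sample 4: waits 28, runs 28→30
Sum = 0+10+22+28 = 60.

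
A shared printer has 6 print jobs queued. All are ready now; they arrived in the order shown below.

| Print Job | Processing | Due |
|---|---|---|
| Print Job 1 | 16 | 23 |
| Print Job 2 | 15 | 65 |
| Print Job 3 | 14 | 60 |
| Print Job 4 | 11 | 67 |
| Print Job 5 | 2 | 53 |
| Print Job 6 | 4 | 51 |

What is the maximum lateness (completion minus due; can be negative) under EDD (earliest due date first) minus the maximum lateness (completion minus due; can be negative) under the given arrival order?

-16

EDD (increasing due date): Print Job 1 Print Job 6 Print Job 5 Print Job 3 Print Job 2 Print Job 4.
Print Job 1: 0→16, due 23, lateness -7
Print Job 6: 16→20, due 51, lateness -31
Print Job 5: 20→22, due 53, lateness -31
Print Job 3: 22→36, due 60, lateness -24
Print Job 2: 36→51, due 65, lateness -14
Print Job 4: 51→62, due 67, lateness -5
Maximum = -5.
FIFO (arrival order): Print Job 1 Print Job 2 Print Job 3 Print Job 4 Print Job 5 Print Job 6.
Print Job 1: 0→16, due 23, lateness -7
Print Job 2: 16→31, due 65, lateness -34
Print Job 3: 31→45, due 60, lateness -15
Print Job 4: 45→56, due 67, lateness -11
Print Job 5: 56→58, due 53, lateness 5
Print Job 6: 58→62, due 51, lateness 11
Maximum = 11.
Difference = -5 − 11 = -16.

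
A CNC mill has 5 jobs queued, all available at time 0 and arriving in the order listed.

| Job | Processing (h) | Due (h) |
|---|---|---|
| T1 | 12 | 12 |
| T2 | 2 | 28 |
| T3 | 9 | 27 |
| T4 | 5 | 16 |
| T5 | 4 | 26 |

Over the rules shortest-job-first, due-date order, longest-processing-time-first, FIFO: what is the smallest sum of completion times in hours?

71

SPT (increasing processing time): T2 T5 T4 T3 T1.
T2: 0→2
T5: 2→6
T4: 6→11
T3: 11→20
T1: 20→32
Sum = 2+6+11+20+32 = 71.
EDD (increasing due date): T1 T4 T5 T3 T2.
T1: 0→12
T4: 12→17
T5: 17→21
T3: 21→30
T2: 30→32
Sum = 12+17+21+30+32 = 112.
LPT (decreasing processing time): T1 T3 T4 T5 T2.
T1: 0→12
T3: 12→21
T4: 21→26
T5: 26→30
T2: 30→32
Sum = 12+21+26+30+32 = 121.
FIFO (arrival order): T1 T2 T3 T4 T5.
T1: 0→12
T2: 12→14
T3: 14→23
T4: 23→28
T5: 28→32
Sum = 12+14+23+28+32 = 109.
SPT 71, EDD 112, LPT 121, FIFO 109 → minimum 71.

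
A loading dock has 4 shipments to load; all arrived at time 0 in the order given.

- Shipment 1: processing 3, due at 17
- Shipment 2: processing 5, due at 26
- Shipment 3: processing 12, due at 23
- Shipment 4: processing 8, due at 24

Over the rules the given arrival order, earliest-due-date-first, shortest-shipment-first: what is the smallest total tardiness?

FIFO (arrival order): Shipment 1 Shipment 2 Shipment 3 Shipment 4.
Shipment 1: 0→3, due 17, tardiness 0
Shipment 2: 3→8, due 26, tardiness 0
Shipment 3: 8→20, due 23, tardiness 0
Shipment 4: 20→28, due 24, tardiness 4
Sum = 0+0+0+4 = 4.
EDD (increasing due date): Shipment 1 Shipment 3 Shipment 4 Shipment 2.
Shipment 1: 0→3, due 17, tardiness 0
Shipment 3: 3→15, due 23, tardiness 0
Shipment 4: 15→23, due 24, tardiness 0
Shipment 2: 23→28, due 26, tardiness 2
Sum = 0+0+0+2 = 2.
SPT (increasing processing time): Shipment 1 Shipment 2 Shipment 4 Shipment 3.
Shipment 1: 0→3, due 17, tardiness 0
Shipment 2: 3→8, due 26, tardiness 0
Shipment 4: 8→16, due 24, tardiness 0
Shipment 3: 16→28, due 23, tardiness 5
Sum = 0+0+0+5 = 5.
FIFO 4, EDD 2, SPT 5 → minimum 2.

2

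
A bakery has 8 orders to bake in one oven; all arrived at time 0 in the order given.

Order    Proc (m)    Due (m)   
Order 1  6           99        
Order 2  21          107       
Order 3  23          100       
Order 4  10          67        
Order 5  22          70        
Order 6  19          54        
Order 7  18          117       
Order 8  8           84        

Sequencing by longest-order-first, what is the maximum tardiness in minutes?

46

LPT (decreasing processing time): Order 3 Order 5 Order 2 Order 6 Order 7 Order 4 Order 8 Order 1.
Order 3: 0→23, due 100, tardiness 0
Order 5: 23→45, due 70, tardiness 0
Order 2: 45→66, due 107, tardiness 0
Order 6: 66→85, due 54, tardiness 31
Order 7: 85→103, due 117, tardiness 0
Order 4: 103→113, due 67, tardiness 46
Order 8: 113→121, due 84, tardiness 37
Order 1: 121→127, due 99, tardiness 28
Maximum = 46.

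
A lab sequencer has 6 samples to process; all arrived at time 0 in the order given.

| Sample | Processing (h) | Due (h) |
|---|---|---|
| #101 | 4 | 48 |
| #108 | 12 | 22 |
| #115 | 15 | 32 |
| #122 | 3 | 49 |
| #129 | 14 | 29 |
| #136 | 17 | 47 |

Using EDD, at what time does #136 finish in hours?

EDD (increasing due date): #108 #129 #115 #136 #101 #122.
#108: 0→12
#129: 12→26
#115: 26→41
#136: 41→58

58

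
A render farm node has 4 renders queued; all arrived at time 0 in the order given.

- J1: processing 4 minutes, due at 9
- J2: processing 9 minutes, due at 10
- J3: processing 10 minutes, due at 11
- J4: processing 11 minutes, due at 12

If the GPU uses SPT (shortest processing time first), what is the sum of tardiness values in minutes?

SPT (increasing processing time): J1 J2 J3 J4.
J1: 0→4, due 9, tardiness 0
J2: 4→13, due 10, tardiness 3
J3: 13→23, due 11, tardiness 12
J4: 23→34, due 12, tardiness 22
Sum = 0+3+12+22 = 37.

37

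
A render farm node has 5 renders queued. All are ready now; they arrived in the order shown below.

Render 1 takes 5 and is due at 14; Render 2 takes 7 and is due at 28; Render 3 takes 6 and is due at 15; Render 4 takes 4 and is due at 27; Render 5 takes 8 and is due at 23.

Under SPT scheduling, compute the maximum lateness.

SPT (increasing processing time): Render 4 Render 1 Render 3 Render 2 Render 5.
Render 4: 0→4, due 27, lateness -23
Render 1: 4→9, due 14, lateness -5
Render 3: 9→15, due 15, lateness 0
Render 2: 15→22, due 28, lateness -6
Render 5: 22→30, due 23, lateness 7
Maximum = 7.

7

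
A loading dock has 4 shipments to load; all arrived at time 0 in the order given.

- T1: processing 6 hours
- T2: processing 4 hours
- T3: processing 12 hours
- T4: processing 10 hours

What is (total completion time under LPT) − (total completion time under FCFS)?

LPT (decreasing processing time): T3 T4 T1 T2.
T3: 0→12
T4: 12→22
T1: 22→28
T2: 28→32
Sum = 12+22+28+32 = 94.
FIFO (arrival order): T1 T2 T3 T4.
T1: 0→6
T2: 6→10
T3: 10→22
T4: 22→32
Sum = 6+10+22+32 = 70.
Difference = 94 − 70 = 24.

24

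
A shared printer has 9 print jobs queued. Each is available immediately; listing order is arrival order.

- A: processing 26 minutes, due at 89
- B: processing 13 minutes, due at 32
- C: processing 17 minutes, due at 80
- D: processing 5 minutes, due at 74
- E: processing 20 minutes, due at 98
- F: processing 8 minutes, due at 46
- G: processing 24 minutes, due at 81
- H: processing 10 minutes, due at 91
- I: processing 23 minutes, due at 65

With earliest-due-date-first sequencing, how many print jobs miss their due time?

4

EDD (increasing due date): B F I D C G A H E.
B: 0→13, due 32, tardiness 0
F: 13→21, due 46, tardiness 0
I: 21→44, due 65, tardiness 0
D: 44→49, due 74, tardiness 0
C: 49→66, due 80, tardiness 0
G: 66→90, due 81, tardiness 9
A: 90→116, due 89, tardiness 27
H: 116→126, due 91, tardiness 35
E: 126→146, due 98, tardiness 48
Late print jobs: 4.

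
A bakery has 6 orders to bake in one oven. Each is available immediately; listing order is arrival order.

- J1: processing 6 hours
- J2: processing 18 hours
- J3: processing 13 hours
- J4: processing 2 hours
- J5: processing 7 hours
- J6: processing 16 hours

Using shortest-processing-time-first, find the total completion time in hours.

SPT (increasing processing time): J4 J1 J5 J3 J6 J2.
J4: 0→2
J1: 2→8
J5: 8→15
J3: 15→28
J6: 28→44
J2: 44→62
Sum = 2+8+15+28+44+62 = 159.

159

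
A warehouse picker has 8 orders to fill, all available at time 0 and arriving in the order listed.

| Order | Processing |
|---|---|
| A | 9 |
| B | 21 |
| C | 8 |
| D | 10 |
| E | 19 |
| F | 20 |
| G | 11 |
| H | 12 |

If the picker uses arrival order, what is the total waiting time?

FIFO (arrival order): A B C D E F G H.
A: waits 0, runs 0→9
B: waits 9, runs 9→30
C: waits 30, runs 30→38
D: waits 38, runs 38→48
E: waits 48, runs 48→67
F: waits 67, runs 67→87
G: waits 87, runs 87→98
H: waits 98, runs 98→110
Sum = 0+9+30+38+48+67+87+98 = 377.

377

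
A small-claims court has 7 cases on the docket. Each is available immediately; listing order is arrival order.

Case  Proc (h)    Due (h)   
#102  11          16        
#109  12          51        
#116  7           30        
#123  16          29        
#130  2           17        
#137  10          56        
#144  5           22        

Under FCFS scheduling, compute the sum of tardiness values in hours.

91

FIFO (arrival order): #102 #109 #116 #123 #130 #137 #144.
#102: 0→11, due 16, tardiness 0
#109: 11→23, due 51, tardiness 0
#116: 23→30, due 30, tardiness 0
#123: 30→46, due 29, tardiness 17
#130: 46→48, due 17, tardiness 31
#137: 48→58, due 56, tardiness 2
#144: 58→63, due 22, tardiness 41
Sum = 0+0+0+17+31+2+41 = 91.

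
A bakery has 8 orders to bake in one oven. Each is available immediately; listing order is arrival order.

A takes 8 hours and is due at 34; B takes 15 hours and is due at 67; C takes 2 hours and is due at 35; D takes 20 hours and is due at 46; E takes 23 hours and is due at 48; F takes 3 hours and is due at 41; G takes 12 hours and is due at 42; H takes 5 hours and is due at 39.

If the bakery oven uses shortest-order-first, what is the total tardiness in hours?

SPT (increasing processing time): C F H A G B D E.
C: 0→2, due 35, tardiness 0
F: 2→5, due 41, tardiness 0
H: 5→10, due 39, tardiness 0
A: 10→18, due 34, tardiness 0
G: 18→30, due 42, tardiness 0
B: 30→45, due 67, tardiness 0
D: 45→65, due 46, tardiness 19
E: 65→88, due 48, tardiness 40
Sum = 0+0+0+0+0+0+19+40 = 59.

59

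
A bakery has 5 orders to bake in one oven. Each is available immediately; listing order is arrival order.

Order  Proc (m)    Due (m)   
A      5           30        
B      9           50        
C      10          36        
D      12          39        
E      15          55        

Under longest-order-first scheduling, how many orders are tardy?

2

LPT (decreasing processing time): E D C B A.
E: 0→15, due 55, tardiness 0
D: 15→27, due 39, tardiness 0
C: 27→37, due 36, tardiness 1
B: 37→46, due 50, tardiness 0
A: 46→51, due 30, tardiness 21
Late orders: 2.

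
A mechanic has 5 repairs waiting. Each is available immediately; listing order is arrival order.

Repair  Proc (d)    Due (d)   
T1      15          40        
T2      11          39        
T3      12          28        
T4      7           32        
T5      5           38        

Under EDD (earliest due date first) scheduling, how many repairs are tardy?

EDD (increasing due date): T3 T4 T5 T2 T1.
T3: 0→12, due 28, tardiness 0
T4: 12→19, due 32, tardiness 0
T5: 19→24, due 38, tardiness 0
T2: 24→35, due 39, tardiness 0
T1: 35→50, due 40, tardiness 10
Late repairs: 1.

1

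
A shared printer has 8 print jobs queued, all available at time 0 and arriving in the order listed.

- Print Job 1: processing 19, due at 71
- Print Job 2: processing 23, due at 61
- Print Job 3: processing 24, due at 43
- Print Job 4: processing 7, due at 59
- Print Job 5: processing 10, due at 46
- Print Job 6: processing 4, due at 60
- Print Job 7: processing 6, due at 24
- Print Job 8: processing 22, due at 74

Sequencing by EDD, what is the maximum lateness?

EDD (increasing due date): Print Job 7 Print Job 3 Print Job 5 Print Job 4 Print Job 6 Print Job 2 Print Job 1 Print Job 8.
Print Job 7: 0→6, due 24, lateness -18
Print Job 3: 6→30, due 43, lateness -13
Print Job 5: 30→40, due 46, lateness -6
Print Job 4: 40→47, due 59, lateness -12
Print Job 6: 47→51, due 60, lateness -9
Print Job 2: 51→74, due 61, lateness 13
Print Job 1: 74→93, due 71, lateness 22
Print Job 8: 93→115, due 74, lateness 41
Maximum = 41.

41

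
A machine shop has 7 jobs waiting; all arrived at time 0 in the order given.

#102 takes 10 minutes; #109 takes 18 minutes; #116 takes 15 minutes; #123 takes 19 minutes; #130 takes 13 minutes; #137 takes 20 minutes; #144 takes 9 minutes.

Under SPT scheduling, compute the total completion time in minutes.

SPT (increasing processing time): #144 #102 #130 #116 #109 #123 #137.
#144: 0→9
#102: 9→19
#130: 19→32
#116: 32→47
#109: 47→65
#123: 65→84
#137: 84→104
Sum = 9+19+32+47+65+84+104 = 360.

360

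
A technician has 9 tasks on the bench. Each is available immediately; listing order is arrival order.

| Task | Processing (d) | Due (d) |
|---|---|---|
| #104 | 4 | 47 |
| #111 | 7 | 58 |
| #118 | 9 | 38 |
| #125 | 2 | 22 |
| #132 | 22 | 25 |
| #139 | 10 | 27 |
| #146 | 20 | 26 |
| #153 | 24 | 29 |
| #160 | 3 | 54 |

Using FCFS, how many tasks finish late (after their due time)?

FIFO (arrival order): #104 #111 #118 #125 #132 #139 #146 #153 #160.
#104: 0→4, due 47, tardiness 0
#111: 4→11, due 58, tardiness 0
#118: 11→20, due 38, tardiness 0
#125: 20→22, due 22, tardiness 0
#132: 22→44, due 25, tardiness 19
#139: 44→54, due 27, tardiness 27
#146: 54→74, due 26, tardiness 48
#153: 74→98, due 29, tardiness 69
#160: 98→101, due 54, tardiness 47
Late tasks: 5.

5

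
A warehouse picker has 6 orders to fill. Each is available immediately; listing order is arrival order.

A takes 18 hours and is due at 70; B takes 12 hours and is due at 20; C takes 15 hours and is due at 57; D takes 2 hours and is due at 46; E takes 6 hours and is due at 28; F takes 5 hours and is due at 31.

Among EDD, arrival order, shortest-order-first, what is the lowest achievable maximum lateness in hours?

-8

EDD (increasing due date): B E F D C A.
B: 0→12, due 20, lateness -8
E: 12→18, due 28, lateness -10
F: 18→23, due 31, lateness -8
D: 23→25, due 46, lateness -21
C: 25→40, due 57, lateness -17
A: 40→58, due 70, lateness -12
Maximum = -8.
FIFO (arrival order): A B C D E F.
A: 0→18, due 70, lateness -52
B: 18→30, due 20, lateness 10
C: 30→45, due 57, lateness -12
D: 45→47, due 46, lateness 1
E: 47→53, due 28, lateness 25
F: 53→58, due 31, lateness 27
Maximum = 27.
SPT (increasing processing time): D F E B C A.
D: 0→2, due 46, lateness -44
F: 2→7, due 31, lateness -24
E: 7→13, due 28, lateness -15
B: 13→25, due 20, lateness 5
C: 25→40, due 57, lateness -17
A: 40→58, due 70, lateness -12
Maximum = 5.
EDD -8, FIFO 27, SPT 5 → minimum -8.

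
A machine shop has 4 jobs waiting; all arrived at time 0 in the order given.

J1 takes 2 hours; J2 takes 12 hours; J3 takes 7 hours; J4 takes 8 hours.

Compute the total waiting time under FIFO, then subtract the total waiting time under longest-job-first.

FIFO (arrival order): J1 J2 J3 J4.
J1: waits 0, runs 0→2
J2: waits 2, runs 2→14
J3: waits 14, runs 14→21
J4: waits 21, runs 21→29
Sum = 0+2+14+21 = 37.
LPT (decreasing processing time): J2 J4 J3 J1.
J2: waits 0, runs 0→12
J4: waits 12, runs 12→20
J3: waits 20, runs 20→27
J1: waits 27, runs 27→29
Sum = 0+12+20+27 = 59.
Difference = 37 − 59 = -22.

-22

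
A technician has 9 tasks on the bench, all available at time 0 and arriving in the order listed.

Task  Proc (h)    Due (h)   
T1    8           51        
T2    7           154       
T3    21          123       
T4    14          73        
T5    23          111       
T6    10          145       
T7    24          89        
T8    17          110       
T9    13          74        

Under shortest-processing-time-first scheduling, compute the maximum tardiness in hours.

48

SPT (increasing processing time): T2 T1 T6 T9 T4 T8 T3 T5 T7.
T2: 0→7, due 154, tardiness 0
T1: 7→15, due 51, tardiness 0
T6: 15→25, due 145, tardiness 0
T9: 25→38, due 74, tardiness 0
T4: 38→52, due 73, tardiness 0
T8: 52→69, due 110, tardiness 0
T3: 69→90, due 123, tardiness 0
T5: 90→113, due 111, tardiness 2
T7: 113→137, due 89, tardiness 48
Maximum = 48.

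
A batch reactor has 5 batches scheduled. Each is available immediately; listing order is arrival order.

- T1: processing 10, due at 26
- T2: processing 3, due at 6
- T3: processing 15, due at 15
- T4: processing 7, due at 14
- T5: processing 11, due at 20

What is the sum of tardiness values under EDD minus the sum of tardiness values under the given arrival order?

EDD (increasing due date): T2 T4 T3 T5 T1.
T2: 0→3, due 6, tardiness 0
T4: 3→10, due 14, tardiness 0
T3: 10→25, due 15, tardiness 10
T5: 25→36, due 20, tardiness 16
T1: 36→46, due 26, tardiness 20
Sum = 0+0+10+16+20 = 46.
FIFO (arrival order): T1 T2 T3 T4 T5.
T1: 0→10, due 26, tardiness 0
T2: 10→13, due 6, tardiness 7
T3: 13→28, due 15, tardiness 13
T4: 28→35, due 14, tardiness 21
T5: 35→46, due 20, tardiness 26
Sum = 0+7+13+21+26 = 67.
Difference = 46 − 67 = -21.

-21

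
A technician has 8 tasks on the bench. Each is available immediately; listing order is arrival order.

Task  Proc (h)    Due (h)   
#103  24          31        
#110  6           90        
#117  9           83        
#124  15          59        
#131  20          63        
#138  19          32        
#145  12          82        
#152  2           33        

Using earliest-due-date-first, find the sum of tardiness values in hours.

EDD (increasing due date): #103 #138 #152 #124 #131 #145 #117 #110.
#103: 0→24, due 31, tardiness 0
#138: 24→43, due 32, tardiness 11
#152: 43→45, due 33, tardiness 12
#124: 45→60, due 59, tardiness 1
#131: 60→80, due 63, tardiness 17
#145: 80→92, due 82, tardiness 10
#117: 92→101, due 83, tardiness 18
#110: 101→107, due 90, tardiness 17
Sum = 0+11+12+1+17+10+18+17 = 86.

86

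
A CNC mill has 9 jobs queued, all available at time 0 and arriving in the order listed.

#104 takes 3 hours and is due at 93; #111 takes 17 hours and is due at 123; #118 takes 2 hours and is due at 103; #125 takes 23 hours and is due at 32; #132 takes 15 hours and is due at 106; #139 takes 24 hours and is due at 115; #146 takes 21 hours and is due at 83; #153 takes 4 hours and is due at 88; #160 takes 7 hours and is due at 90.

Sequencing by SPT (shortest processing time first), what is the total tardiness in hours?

SPT (increasing processing time): #118 #104 #153 #160 #132 #111 #146 #125 #139.
#118: 0→2, due 103, tardiness 0
#104: 2→5, due 93, tardiness 0
#153: 5→9, due 88, tardiness 0
#160: 9→16, due 90, tardiness 0
#132: 16→31, due 106, tardiness 0
#111: 31→48, due 123, tardiness 0
#146: 48→69, due 83, tardiness 0
#125: 69→92, due 32, tardiness 60
#139: 92→116, due 115, tardiness 1
Sum = 0+0+0+0+0+0+0+60+1 = 61.

61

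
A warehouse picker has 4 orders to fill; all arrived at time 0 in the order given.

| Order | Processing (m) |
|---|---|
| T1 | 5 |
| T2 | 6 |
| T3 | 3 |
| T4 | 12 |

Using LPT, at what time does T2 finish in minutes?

LPT (decreasing processing time): T4 T2 T1 T3.
T4: 0→12
T2: 12→18

18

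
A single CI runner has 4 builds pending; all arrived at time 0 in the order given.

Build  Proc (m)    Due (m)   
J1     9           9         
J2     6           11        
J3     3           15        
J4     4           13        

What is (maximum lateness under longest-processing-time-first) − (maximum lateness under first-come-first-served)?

LPT (decreasing processing time): J1 J2 J4 J3.
J1: 0→9, due 9, lateness 0
J2: 9→15, due 11, lateness 4
J4: 15→19, due 13, lateness 6
J3: 19→22, due 15, lateness 7
Maximum = 7.
FIFO (arrival order): J1 J2 J3 J4.
J1: 0→9, due 9, lateness 0
J2: 9→15, due 11, lateness 4
J3: 15→18, due 15, lateness 3
J4: 18→22, due 13, lateness 9
Maximum = 9.
Difference = 7 − 9 = -2.

-2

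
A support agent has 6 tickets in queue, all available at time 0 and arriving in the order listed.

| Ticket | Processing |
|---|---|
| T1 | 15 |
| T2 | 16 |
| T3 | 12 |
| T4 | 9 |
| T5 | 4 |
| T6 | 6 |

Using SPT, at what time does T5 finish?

SPT (increasing processing time): T5 T6 T4 T3 T1 T2.
T5: 0→4

4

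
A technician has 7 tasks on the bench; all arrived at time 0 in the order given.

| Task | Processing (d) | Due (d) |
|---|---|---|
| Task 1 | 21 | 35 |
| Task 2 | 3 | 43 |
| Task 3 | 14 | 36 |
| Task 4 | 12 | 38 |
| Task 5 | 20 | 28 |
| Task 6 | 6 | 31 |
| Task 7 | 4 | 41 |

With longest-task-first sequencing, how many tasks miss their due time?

6

LPT (decreasing processing time): Task 1 Task 5 Task 3 Task 4 Task 6 Task 7 Task 2.
Task 1: 0→21, due 35, tardiness 0
Task 5: 21→41, due 28, tardiness 13
Task 3: 41→55, due 36, tardiness 19
Task 4: 55→67, due 38, tardiness 29
Task 6: 67→73, due 31, tardiness 42
Task 7: 73→77, due 41, tardiness 36
Task 2: 77→80, due 43, tardiness 37
Late tasks: 6.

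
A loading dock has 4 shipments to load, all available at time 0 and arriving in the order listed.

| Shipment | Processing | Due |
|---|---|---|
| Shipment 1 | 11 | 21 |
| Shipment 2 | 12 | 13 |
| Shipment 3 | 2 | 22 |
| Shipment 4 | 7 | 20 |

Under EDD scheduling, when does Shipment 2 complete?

EDD (increasing due date): Shipment 2 Shipment 4 Shipment 1 Shipment 3.
Shipment 2: 0→12

12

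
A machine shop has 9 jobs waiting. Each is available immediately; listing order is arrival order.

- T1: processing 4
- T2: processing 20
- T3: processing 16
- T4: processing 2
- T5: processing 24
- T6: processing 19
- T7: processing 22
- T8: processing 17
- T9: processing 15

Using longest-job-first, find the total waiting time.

711

LPT (decreasing processing time): T5 T7 T2 T6 T8 T3 T9 T1 T4.
T5: waits 0, runs 0→24
T7: waits 24, runs 24→46
T2: waits 46, runs 46→66
T6: waits 66, runs 66→85
T8: waits 85, runs 85→102
T3: waits 102, runs 102→118
T9: waits 118, runs 118→133
T1: waits 133, runs 133→137
T4: waits 137, runs 137→139
Sum = 0+24+46+66+85+102+118+133+137 = 711.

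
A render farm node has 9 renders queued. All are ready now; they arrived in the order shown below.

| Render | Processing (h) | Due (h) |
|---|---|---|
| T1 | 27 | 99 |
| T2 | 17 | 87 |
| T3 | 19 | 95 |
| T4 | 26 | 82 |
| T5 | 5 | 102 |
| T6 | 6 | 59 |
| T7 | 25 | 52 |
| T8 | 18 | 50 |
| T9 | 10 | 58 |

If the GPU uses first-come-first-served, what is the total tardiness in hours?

309

FIFO (arrival order): T1 T2 T3 T4 T5 T6 T7 T8 T9.
T1: 0→27, due 99, tardiness 0
T2: 27→44, due 87, tardiness 0
T3: 44→63, due 95, tardiness 0
T4: 63→89, due 82, tardiness 7
T5: 89→94, due 102, tardiness 0
T6: 94→100, due 59, tardiness 41
T7: 100→125, due 52, tardiness 73
T8: 125→143, due 50, tardiness 93
T9: 143→153, due 58, tardiness 95
Sum = 0+0+0+7+0+41+73+93+95 = 309.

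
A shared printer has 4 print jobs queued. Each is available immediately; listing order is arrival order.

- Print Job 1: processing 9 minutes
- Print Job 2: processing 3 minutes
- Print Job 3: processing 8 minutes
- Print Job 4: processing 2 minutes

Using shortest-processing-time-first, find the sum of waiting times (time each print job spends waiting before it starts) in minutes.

SPT (increasing processing time): Print Job 4 Print Job 2 Print Job 3 Print Job 1.
Print Job 4: waits 0, runs 0→2
Print Job 2: waits 2, runs 2→5
Print Job 3: waits 5, runs 5→13
Print Job 1: waits 13, runs 13→22
Sum = 0+2+5+13 = 20.

20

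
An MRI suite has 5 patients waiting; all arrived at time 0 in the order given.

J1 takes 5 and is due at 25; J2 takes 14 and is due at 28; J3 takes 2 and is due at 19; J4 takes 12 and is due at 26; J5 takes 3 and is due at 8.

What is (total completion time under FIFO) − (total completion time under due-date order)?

38

FIFO (arrival order): J1 J2 J3 J4 J5.
J1: 0→5
J2: 5→19
J3: 19→21
J4: 21→33
J5: 33→36
Sum = 5+19+21+33+36 = 114.
EDD (increasing due date): J5 J3 J1 J4 J2.
J5: 0→3
J3: 3→5
J1: 5→10
J4: 10→22
J2: 22→36
Sum = 3+5+10+22+36 = 76.
Difference = 114 − 76 = 38.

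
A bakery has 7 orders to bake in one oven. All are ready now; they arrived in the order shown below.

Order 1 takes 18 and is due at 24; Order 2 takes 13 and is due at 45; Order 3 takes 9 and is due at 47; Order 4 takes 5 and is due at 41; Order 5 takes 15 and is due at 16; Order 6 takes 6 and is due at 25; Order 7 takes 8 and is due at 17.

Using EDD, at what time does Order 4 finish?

EDD (increasing due date): Order 5 Order 7 Order 1 Order 6 Order 4 Order 2 Order 3.
Order 5: 0→15
Order 7: 15→23
Order 1: 23→41
Order 6: 41→47
Order 4: 47→52

52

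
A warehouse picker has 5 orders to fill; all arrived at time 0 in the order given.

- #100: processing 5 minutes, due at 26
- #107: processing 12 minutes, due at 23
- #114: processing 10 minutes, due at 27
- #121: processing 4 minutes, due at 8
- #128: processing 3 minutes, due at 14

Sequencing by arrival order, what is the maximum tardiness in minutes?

FIFO (arrival order): #100 #107 #114 #121 #128.
#100: 0→5, due 26, tardiness 0
#107: 5→17, due 23, tardiness 0
#114: 17→27, due 27, tardiness 0
#121: 27→31, due 8, tardiness 23
#128: 31→34, due 14, tardiness 20
Maximum = 23.

23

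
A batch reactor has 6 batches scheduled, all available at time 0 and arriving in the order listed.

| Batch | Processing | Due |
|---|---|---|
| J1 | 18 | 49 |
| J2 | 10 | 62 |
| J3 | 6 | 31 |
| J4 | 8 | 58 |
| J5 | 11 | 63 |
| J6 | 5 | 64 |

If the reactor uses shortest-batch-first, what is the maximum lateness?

SPT (increasing processing time): J6 J3 J4 J2 J5 J1.
J6: 0→5, due 64, lateness -59
J3: 5→11, due 31, lateness -20
J4: 11→19, due 58, lateness -39
J2: 19→29, due 62, lateness -33
J5: 29→40, due 63, lateness -23
J1: 40→58, due 49, lateness 9
Maximum = 9.

9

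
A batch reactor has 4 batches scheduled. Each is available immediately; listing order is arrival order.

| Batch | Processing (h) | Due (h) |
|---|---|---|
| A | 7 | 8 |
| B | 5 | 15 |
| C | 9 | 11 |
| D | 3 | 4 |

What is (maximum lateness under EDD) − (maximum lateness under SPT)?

-4

EDD (increasing due date): D A C B.
D: 0→3, due 4, lateness -1
A: 3→10, due 8, lateness 2
C: 10→19, due 11, lateness 8
B: 19→24, due 15, lateness 9
Maximum = 9.
SPT (increasing processing time): D B A C.
D: 0→3, due 4, lateness -1
B: 3→8, due 15, lateness -7
A: 8→15, due 8, lateness 7
C: 15→24, due 11, lateness 13
Maximum = 13.
Difference = 9 − 13 = -4.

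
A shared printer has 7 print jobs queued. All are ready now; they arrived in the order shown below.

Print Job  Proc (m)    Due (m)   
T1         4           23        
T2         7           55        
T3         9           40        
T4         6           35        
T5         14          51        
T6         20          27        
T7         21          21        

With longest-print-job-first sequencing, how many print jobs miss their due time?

LPT (decreasing processing time): T7 T6 T5 T3 T2 T4 T1.
T7: 0→21, due 21, tardiness 0
T6: 21→41, due 27, tardiness 14
T5: 41→55, due 51, tardiness 4
T3: 55→64, due 40, tardiness 24
T2: 64→71, due 55, tardiness 16
T4: 71→77, due 35, tardiness 42
T1: 77→81, due 23, tardiness 58
Late print jobs: 6.

6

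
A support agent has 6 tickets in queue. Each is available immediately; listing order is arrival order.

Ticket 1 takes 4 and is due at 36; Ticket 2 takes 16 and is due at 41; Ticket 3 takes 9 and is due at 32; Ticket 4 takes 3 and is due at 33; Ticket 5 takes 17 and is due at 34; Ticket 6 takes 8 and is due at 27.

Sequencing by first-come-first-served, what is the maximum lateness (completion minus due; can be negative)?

FIFO (arrival order): Ticket 1 Ticket 2 Ticket 3 Ticket 4 Ticket 5 Ticket 6.
Ticket 1: 0→4, due 36, lateness -32
Ticket 2: 4→20, due 41, lateness -21
Ticket 3: 20→29, due 32, lateness -3
Ticket 4: 29→32, due 33, lateness -1
Ticket 5: 32→49, due 34, lateness 15
Ticket 6: 49→57, due 27, lateness 30
Maximum = 30.

30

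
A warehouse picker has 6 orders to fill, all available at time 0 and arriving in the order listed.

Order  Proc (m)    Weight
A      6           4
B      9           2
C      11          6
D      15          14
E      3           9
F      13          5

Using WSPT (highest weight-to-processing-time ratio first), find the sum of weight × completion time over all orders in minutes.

939

WSPT (decreasing weight/processing-time ratio): E D A C F B.
E: finishes 3, weight 9, w·C = 27
D: finishes 18, weight 14, w·C = 252
A: finishes 24, weight 4, w·C = 96
C: finishes 35, weight 6, w·C = 210
F: finishes 48, weight 5, w·C = 240
B: finishes 57, weight 2, w·C = 114
Sum = 27+252+96+210+240+114 = 939.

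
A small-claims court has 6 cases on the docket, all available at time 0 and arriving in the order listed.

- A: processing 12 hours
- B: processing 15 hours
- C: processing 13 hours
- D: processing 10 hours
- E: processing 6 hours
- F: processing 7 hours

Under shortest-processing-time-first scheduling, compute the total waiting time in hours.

SPT (increasing processing time): E F D A C B.
E: waits 0, runs 0→6
F: waits 6, runs 6→13
D: waits 13, runs 13→23
A: waits 23, runs 23→35
C: waits 35, runs 35→48
B: waits 48, runs 48→63
Sum = 0+6+13+23+35+48 = 125.

125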